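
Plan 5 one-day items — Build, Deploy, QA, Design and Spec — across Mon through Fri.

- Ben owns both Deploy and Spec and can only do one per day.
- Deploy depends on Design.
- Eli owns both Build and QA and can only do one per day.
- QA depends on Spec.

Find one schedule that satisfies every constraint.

Design -> Mon; Spec -> Mon; Deploy -> Tue; Build -> Mon; QA -> Tue

Checking: Spec(Mon) before QA(Tue); Design(Mon) before Deploy(Tue); Build(Mon) != QA(Tue); Deploy(Tue) != Spec(Mon).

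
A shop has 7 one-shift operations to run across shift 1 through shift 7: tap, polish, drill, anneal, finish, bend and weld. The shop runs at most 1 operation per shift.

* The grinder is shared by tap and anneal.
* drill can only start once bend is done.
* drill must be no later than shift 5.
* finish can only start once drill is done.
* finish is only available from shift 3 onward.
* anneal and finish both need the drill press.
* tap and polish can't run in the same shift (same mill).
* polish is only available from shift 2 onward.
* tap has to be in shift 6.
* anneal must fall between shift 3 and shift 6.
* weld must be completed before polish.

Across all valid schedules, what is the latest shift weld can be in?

Downstream work caps weld at shift 6.
weld at shift 5 is achievable: finish -> shift 4, anneal -> shift 3, tap -> shift 6, polish -> shift 7, weld -> shift 5, bend -> shift 1, drill -> shift 2.
Nothing later works — the conflict and capacity constraints rule out every shift after shift 5.

shift 5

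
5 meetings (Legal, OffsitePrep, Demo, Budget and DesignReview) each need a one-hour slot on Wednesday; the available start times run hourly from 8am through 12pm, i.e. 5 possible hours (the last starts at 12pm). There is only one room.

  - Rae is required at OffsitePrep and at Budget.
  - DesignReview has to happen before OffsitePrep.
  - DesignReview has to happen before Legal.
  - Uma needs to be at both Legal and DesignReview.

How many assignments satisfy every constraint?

40

Splitting on Legal: it can be 9am (6), 10am (10), 11am (12), 12pm (12). Listing each branch's schedules as (OffsitePrep, Demo, Budget, DesignReview):
Legal=9am: (10am,11am,12pm,8am) (10am,12pm,11am,8am) (11am,10am,12pm,8am) (11am,12pm,10am,8am) (12pm,10am,11am,8am) (12pm,11am,10am,8am) — 6.
Legal=10am: (9am,11am,12pm,8am) (9am,12pm,11am,8am) (11am,8am,12pm,9am) (11am,9am,12pm,8am) (11am,12pm,8am,9am) (11am,12pm,9am,8am) (12pm,8am,11am,9am) (12pm,9am,11am,8am) (12pm,11am,8am,9am) (12pm,11am,9am,8am) — 10.
Legal=11am: (9am,10am,12pm,8am) (9am,12pm,10am,8am) (10am,8am,12pm,9am) (10am,9am,12pm,8am) (10am,12pm,8am,9am) (10am,12pm,9am,8am) (12pm,8am,9am,10am) (12pm,8am,10am,9am) (12pm,9am,8am,10am) (12pm,9am,10am,8am) (12pm,10am,8am,9am) (12pm,10am,9am,8am) — 12.
Legal=12pm: (9am,10am,11am,8am) (9am,11am,10am,8am) (10am,8am,11am,9am) (10am,9am,11am,8am) (10am,11am,8am,9am) (10am,11am,9am,8am) (11am,8am,9am,10am) (11am,8am,10am,9am) (11am,9am,8am,10am) (11am,9am,10am,8am) (11am,10am,8am,9am) (11am,10am,9am,8am) — 12.
Summing: 6 + 10 + 12 + 12 = 40.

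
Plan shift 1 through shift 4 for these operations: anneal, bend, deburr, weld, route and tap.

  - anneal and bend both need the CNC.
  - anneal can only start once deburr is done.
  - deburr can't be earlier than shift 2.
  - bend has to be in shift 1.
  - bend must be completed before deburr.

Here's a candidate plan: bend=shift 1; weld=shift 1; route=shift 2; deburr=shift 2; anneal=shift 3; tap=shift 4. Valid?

Valid

bend has to be in shift 1 — holds.
bend must be completed before deburr — holds.
anneal can only start once deburr is done — holds.
deburr can't be earlier than shift 2 — holds.
anneal and bend both need the CNC — holds.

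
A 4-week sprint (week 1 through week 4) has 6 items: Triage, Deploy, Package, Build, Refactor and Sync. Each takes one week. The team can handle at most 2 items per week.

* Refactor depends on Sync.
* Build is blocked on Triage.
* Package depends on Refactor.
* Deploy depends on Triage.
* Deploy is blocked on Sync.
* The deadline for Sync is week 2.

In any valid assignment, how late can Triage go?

week 3

Downstream work caps Triage at week 3.
Triage at week 3 is achievable: Sync=week 1; Refactor=week 2; Package=week 3; Triage=week 3; Build=week 4; Deploy=week 4.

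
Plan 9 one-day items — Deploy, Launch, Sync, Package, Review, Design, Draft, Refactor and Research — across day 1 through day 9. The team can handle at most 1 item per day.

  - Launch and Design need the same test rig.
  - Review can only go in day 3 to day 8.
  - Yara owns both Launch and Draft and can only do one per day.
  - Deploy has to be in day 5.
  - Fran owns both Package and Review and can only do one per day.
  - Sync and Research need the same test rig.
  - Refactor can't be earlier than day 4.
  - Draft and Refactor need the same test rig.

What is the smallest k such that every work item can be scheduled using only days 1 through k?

With at most 1 per day and 9 work items, at least 9 days are needed.
Deploy can't be placed before day 5, so the schedule must run through at least day 5.
9 works (last occupied day: day 9): for example Package -> day 6; Sync -> day 2; Refactor -> day 4; Launch -> day 1; Deploy -> day 5; Review -> day 3; Research -> day 9; Design -> day 7; Draft -> day 8.

9 days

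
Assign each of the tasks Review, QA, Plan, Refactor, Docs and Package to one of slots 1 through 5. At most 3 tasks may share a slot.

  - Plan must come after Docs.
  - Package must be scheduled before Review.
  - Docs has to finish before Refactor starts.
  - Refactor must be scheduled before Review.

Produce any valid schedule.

Plan=2; Review=3; Docs=1; Package=1; Refactor=2; QA=1

Checking: Refactor(2) before Review(3); Docs(1) before Refactor(2); Package(1) before Review(3); Docs(1) before Plan(2); max 3 per slot (cap 3).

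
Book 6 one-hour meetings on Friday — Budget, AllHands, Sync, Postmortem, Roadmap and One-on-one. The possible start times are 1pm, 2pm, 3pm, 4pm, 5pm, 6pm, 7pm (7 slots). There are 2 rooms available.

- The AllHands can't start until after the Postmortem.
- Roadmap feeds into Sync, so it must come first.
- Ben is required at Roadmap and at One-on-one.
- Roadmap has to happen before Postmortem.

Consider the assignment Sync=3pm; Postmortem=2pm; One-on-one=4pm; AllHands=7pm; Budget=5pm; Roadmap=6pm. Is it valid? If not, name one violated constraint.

No. Roadmap has to happen before Postmortem is not satisfied.

The AllHands can't start until after the Postmortem — holds.
Roadmap feeds into Sync, so it must come first — violated.
Roadmap has to happen before Postmortem — violated.
There are 2 rooms available — holds.
Ben is required at Roadmap and at One-on-one — holds.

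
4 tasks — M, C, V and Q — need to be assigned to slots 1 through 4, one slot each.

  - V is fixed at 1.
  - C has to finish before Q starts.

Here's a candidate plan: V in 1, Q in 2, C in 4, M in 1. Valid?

No. C has to finish before Q starts is not satisfied.

C has to finish before Q starts — violated.
V is fixed at 1 — holds.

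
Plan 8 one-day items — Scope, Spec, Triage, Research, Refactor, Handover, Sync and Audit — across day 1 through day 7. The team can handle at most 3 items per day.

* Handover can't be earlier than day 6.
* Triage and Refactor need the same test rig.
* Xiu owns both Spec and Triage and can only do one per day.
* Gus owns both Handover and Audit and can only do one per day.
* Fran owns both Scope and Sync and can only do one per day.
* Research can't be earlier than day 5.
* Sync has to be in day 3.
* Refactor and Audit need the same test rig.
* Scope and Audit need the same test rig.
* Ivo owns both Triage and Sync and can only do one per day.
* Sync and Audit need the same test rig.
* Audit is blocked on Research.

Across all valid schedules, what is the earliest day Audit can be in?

Precedence pushes Audit to at least day 6.
Audit at day 6 is achievable: Handover=day 7; Audit=day 6; Spec=day 1; Scope=day 1; Sync=day 3; Refactor=day 1; Triage=day 2; Research=day 5.

day 6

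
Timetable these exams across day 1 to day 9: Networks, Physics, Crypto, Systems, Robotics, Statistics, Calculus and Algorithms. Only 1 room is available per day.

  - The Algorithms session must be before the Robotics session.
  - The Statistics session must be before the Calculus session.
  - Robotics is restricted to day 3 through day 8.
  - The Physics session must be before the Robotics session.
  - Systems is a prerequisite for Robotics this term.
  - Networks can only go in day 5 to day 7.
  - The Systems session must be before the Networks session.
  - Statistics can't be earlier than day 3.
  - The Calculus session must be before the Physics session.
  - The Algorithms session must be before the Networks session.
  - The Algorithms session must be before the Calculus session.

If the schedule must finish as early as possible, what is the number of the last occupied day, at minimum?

The precedence chain requires at least 4 distinct days.
With at most 1 per day and 8 exams, at least 8 days are needed.
Propagating the time windows through the other constraints, Robotics can't land before day 6, so the schedule must run through at least day 6.
8 works (last occupied day: day 8): for example Calculus in day 4, Networks in day 5, Physics in day 6, Statistics in day 3, Systems in day 2, Crypto in day 8, Algorithms in day 1, Robotics in day 7.

8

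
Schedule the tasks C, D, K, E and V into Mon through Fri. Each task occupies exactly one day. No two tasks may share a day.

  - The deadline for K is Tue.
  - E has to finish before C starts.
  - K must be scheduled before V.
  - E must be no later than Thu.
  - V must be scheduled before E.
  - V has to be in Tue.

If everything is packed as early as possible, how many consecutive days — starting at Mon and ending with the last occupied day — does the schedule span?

5

The precedence chain requires at least 4 distinct days.
With at most 1 per day and 5 tasks, at least 5 days are needed.
5 works (last occupied day: Fri): for example D=Fri; C=Thu; K=Mon; E=Wed; V=Tue.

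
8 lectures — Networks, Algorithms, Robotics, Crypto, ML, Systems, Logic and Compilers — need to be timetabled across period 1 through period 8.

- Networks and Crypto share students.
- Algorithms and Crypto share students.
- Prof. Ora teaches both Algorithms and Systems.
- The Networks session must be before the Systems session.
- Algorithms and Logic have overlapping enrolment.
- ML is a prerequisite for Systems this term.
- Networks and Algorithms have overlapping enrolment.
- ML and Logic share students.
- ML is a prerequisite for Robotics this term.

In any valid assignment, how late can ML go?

Downstream work caps ML at period 7.
ML at period 7 is achievable: Logic in period 1, ML in period 7, Networks in period 1, Systems in period 8, Crypto in period 3, Algorithms in period 2, Compilers in period 1, Robotics in period 8.

period 7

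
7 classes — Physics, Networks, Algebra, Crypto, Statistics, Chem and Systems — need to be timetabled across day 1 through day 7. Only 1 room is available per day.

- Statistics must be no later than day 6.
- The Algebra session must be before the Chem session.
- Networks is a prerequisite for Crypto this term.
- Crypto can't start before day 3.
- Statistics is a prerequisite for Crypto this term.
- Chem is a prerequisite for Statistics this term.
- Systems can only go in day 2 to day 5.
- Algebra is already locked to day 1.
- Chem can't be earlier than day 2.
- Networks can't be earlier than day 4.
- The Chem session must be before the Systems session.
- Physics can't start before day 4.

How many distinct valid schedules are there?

Splitting on Physics: it can be day 4 (3), day 5 (3), day 6 (4), day 7 (4). Listing each branch's schedules as (Networks, Algebra, Crypto, Statistics, Chem, Systems) by day number:
Physics=day 4: (5,1,7,6,2,3) (6,1,7,3,2,5) (6,1,7,5,2,3) — 3.
Physics=day 5: (4,1,7,6,2,3) (6,1,7,3,2,4) (6,1,7,4,2,3) — 3.
Physics=day 6: (4,1,7,3,2,5) (4,1,7,5,2,3) (5,1,7,3,2,4) (5,1,7,4,2,3) — 4.
Physics=day 7: (4,1,6,3,2,5) (4,1,6,5,2,3) (5,1,6,3,2,4) (5,1,6,4,2,3) — 4.
Summing: 3 + 3 + 4 + 4 = 14.

14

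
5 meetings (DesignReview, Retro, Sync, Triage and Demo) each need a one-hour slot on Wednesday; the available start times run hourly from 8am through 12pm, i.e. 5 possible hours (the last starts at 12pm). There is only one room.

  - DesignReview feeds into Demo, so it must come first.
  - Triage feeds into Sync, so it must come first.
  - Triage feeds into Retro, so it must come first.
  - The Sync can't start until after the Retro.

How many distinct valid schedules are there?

Splitting on DesignReview: it can be 8am (4), 9am (3), 10am (2), 11am (1). Listing each branch's schedules as (Retro, Sync, Triage, Demo):
DesignReview=8am: (10am,11am,9am,12pm) (10am,12pm,9am,11am) (11am,12pm,9am,10am) (11am,12pm,10am,9am) — 4.
DesignReview=9am: (10am,11am,8am,12pm) (10am,12pm,8am,11am) (11am,12pm,8am,10am) — 3.
DesignReview=10am: (9am,11am,8am,12pm) (9am,12pm,8am,11am) — 2.
DesignReview=11am: (9am,10am,8am,12pm) — 1.
Summing: 4 + 3 + 2 + 1 = 10.

10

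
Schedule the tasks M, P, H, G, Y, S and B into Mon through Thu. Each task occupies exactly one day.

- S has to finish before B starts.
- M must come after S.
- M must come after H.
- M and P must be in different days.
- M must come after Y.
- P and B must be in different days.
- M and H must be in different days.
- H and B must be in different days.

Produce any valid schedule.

S in Mon; P in Mon; G in Mon; B in Tue; Y in Mon; H in Mon; M in Tue

Checking: H(Mon) before M(Tue); S(Mon) before B(Tue); Y(Mon) before M(Tue); S(Mon) before M(Tue); M(Tue) != H(Mon); P(Mon) != B(Tue); H(Mon) != B(Tue); M(Tue) != P(Mon).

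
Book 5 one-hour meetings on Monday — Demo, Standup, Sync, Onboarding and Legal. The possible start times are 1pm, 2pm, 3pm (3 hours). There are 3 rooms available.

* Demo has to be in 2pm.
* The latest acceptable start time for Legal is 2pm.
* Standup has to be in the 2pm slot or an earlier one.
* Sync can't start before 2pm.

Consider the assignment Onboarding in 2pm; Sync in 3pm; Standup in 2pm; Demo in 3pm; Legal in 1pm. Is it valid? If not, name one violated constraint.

No — it violates: Demo has to be in 2pm

Standup has to be in the 2pm slot or an earlier one — holds.
There are 3 rooms available — holds.
Sync can't start before 2pm — holds.
The latest acceptable start time for Legal is 2pm — holds.
Demo has to be in 2pm — violated.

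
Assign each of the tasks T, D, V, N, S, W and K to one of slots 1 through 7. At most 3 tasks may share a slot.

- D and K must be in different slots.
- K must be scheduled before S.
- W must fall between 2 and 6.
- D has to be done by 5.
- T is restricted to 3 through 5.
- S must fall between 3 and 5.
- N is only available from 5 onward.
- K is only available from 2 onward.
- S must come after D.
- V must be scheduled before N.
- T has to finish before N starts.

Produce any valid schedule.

T=3; S=3; N=5; D=1; K=2; V=1; W=2

Checking: V(1) before N(5); K(2) before S(3); D(1) before S(3); T(3) before N(5); D(1) != K(2); N=5 in [5,7]; K=2 in [2,7]; W=2 in [2,6]; D=1 in [1,5]; T=3 in [3,5]; S=3 in [3,5]; max 2 per slot (cap 3).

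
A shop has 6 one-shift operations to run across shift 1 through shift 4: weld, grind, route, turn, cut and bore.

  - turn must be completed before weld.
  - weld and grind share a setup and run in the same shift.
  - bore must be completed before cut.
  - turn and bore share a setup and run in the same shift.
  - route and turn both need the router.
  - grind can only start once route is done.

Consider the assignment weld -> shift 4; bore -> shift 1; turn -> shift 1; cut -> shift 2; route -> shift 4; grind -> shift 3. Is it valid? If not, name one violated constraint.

Invalid. grind can only start once route is done.

grind can only start once route is done — violated.
turn and bore share a setup and run in the same shift — holds.
weld and grind share a setup and run in the same shift — violated.
turn must be completed before weld — holds.
bore must be completed before cut — holds.
route and turn both need the router — holds.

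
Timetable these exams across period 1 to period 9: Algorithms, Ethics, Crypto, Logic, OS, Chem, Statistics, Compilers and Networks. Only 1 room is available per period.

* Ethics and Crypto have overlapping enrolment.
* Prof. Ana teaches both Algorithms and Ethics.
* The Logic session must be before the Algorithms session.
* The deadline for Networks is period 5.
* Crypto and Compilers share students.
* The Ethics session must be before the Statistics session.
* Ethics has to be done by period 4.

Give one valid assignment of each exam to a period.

Ethics -> period 1, Chem -> period 8, Crypto -> period 6, Statistics -> period 5, OS -> period 7, Algorithms -> period 4, Compilers -> period 9, Networks -> period 2, Logic -> period 3

Checking: Logic(period 3) before Algorithms(period 4); Ethics(period 1) before Statistics(period 5); Algorithms(period 4) != Ethics(period 1); Crypto(period 6) != Compilers(period 9); Ethics(period 1) != Crypto(period 6); Ethics=period 1 in [period 1,period 4]; Networks=period 2 in [period 1,period 5]; max 1 per period (cap 1).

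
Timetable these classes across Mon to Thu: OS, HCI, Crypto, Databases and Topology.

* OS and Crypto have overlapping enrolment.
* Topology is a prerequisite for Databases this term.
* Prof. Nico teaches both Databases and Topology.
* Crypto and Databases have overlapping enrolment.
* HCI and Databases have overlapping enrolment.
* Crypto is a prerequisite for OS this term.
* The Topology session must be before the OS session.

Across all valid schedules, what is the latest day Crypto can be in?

Downstream work caps Crypto at Wed.
Crypto at Wed is achievable: Crypto in Wed; HCI in Mon; Topology in Mon; Databases in Tue; OS in Thu.

Wed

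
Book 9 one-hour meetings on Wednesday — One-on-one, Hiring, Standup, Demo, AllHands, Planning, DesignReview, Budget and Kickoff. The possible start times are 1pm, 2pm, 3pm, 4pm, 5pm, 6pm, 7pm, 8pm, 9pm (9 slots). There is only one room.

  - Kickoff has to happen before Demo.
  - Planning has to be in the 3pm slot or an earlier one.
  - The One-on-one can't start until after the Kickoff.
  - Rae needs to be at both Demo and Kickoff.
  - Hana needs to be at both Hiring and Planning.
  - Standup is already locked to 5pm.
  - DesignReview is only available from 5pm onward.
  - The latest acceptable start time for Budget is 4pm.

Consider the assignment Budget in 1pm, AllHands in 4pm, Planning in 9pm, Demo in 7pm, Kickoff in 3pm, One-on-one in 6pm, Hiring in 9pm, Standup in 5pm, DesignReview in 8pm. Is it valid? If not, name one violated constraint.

Invalid. Hana needs to be at both Hiring and Planning.

Rae needs to be at both Demo and Kickoff — holds.
Kickoff has to happen before Demo — holds.
There is only one room — violated.
Standup is already locked to 5pm — holds.
Planning has to be in the 3pm slot or an earlier one — violated.
DesignReview is only available from 5pm onward — holds.
The One-on-one can't start until after the Kickoff — holds.
Hana needs to be at both Hiring and Planning — violated.
The latest acceptable start time for Budget is 4pm — holds.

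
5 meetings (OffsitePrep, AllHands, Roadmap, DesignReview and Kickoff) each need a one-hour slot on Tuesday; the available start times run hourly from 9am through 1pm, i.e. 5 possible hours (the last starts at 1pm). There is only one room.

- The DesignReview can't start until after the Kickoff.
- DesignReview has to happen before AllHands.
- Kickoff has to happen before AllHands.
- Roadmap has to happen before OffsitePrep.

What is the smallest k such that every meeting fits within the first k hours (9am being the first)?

5 hours

The precedence chain requires at least 3 distinct hours.
With at most 1 per hour and 5 meetings, at least 5 hours are needed.
5 works (last occupied hour: 1pm): for example OffsitePrep=1pm; AllHands=11am; Roadmap=12pm; DesignReview=10am; Kickoff=9am.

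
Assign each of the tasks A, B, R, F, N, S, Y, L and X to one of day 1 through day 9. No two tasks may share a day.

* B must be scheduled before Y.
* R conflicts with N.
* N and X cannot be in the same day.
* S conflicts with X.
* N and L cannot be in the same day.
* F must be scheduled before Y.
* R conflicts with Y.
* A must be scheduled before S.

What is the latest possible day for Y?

day 9

Precedence pushes Y to at least day 2.
Y at day 9 is achievable: X -> day 8; B -> day 2; F -> day 3; R -> day 5; L -> day 7; N -> day 6; S -> day 4; A -> day 1; Y -> day 9.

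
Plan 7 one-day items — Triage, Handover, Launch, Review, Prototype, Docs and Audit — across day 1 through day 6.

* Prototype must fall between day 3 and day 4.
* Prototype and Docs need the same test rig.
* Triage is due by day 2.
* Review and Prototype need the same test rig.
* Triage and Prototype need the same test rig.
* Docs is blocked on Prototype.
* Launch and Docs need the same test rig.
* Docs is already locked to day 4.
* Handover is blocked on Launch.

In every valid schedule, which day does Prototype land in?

day 3

Prototype's window is day 3–day 4.
Docs is fixed at day 4, and Prototype can't share a day with Docs.
So Prototype must be day 3.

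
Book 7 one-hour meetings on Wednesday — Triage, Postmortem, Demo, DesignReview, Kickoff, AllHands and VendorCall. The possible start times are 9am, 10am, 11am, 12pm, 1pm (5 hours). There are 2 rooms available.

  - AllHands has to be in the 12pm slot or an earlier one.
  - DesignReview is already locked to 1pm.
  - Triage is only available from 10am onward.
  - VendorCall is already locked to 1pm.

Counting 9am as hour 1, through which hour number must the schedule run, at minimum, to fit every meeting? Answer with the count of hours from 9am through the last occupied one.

5

With at most 2 per hour and 7 meetings, at least 4 hours are needed.
DesignReview can't be placed before 1pm — that is hour 5 counting from 9am — so the schedule must run through at least 5 hours.
5 works (last occupied hour: 1pm): for example DesignReview -> 1pm, Triage -> 10am, Demo -> 10am, Postmortem -> 9am, VendorCall -> 1pm, Kickoff -> 11am, AllHands -> 9am.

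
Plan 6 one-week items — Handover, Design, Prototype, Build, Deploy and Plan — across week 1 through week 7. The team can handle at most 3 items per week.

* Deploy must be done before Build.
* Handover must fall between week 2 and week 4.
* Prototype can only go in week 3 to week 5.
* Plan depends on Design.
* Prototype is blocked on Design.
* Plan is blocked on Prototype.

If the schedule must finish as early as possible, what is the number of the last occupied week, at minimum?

The precedence chain requires at least 3 distinct weeks.
With at most 3 per week and 6 tasks, at least 2 weeks are needed.
Propagating the time windows through the other constraints, Plan can't land before week 4, so the schedule must run through at least week 4.
4 works (last occupied week: week 4): for example Build -> week 2, Plan -> week 4, Handover -> week 2, Deploy -> week 1, Prototype -> week 3, Design -> week 1.

week 4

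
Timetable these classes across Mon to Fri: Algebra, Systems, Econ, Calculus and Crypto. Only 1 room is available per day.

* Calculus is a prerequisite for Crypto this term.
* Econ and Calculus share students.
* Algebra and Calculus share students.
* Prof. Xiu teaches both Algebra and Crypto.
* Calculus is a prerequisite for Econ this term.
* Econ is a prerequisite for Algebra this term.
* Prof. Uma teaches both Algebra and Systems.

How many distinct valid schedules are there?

Splitting on Algebra: it can be Wed (2), Thu (5), Fri (8). Listing each branch's schedules as (Systems, Econ, Calculus, Crypto):
Algebra=Wed: (Thu,Tue,Mon,Fri) (Fri,Tue,Mon,Thu) — 2.
Algebra=Thu: (Mon,Wed,Tue,Fri) (Tue,Wed,Mon,Fri) (Wed,Tue,Mon,Fri) (Fri,Tue,Mon,Wed) (Fri,Wed,Mon,Tue) — 5.
Algebra=Fri: (Mon,Wed,Tue,Thu) (Mon,Thu,Tue,Wed) (Tue,Wed,Mon,Thu) (Tue,Thu,Mon,Wed) (Wed,Tue,Mon,Thu) (Wed,Thu,Mon,Tue) (Thu,Tue,Mon,Wed) (Thu,Wed,Mon,Tue) — 8.
Summing: 2 + 5 + 8 = 15.

15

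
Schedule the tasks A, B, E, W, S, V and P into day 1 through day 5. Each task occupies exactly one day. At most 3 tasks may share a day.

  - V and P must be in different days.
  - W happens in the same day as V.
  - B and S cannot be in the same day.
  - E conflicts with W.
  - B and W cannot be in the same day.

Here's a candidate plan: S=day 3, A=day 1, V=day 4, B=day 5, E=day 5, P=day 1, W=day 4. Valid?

V and P must be in different days — holds.
E conflicts with W — holds.
At most 3 tasks may share a day — holds.
B and S cannot be in the same day — holds.
W happens in the same day as V — holds.
B and W cannot be in the same day — holds.

Valid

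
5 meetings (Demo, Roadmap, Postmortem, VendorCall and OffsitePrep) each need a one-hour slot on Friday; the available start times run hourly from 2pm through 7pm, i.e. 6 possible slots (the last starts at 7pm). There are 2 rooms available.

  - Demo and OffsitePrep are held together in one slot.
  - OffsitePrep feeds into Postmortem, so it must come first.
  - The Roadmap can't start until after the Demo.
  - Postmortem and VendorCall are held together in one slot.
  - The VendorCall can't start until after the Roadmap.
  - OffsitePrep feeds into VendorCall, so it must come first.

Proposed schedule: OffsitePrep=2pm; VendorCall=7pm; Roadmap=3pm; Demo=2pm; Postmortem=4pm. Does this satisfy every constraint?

There are 2 rooms available — holds.
OffsitePrep feeds into Postmortem, so it must come first — holds.
Demo and OffsitePrep are held together in one slot — holds.
Postmortem and VendorCall are held together in one slot — violated.
The VendorCall can't start until after the Roadmap — holds.
The Roadmap can't start until after the Demo — holds.
OffsitePrep feeds into VendorCall, so it must come first — holds.

No — it violates: Postmortem and VendorCall are held together in one slot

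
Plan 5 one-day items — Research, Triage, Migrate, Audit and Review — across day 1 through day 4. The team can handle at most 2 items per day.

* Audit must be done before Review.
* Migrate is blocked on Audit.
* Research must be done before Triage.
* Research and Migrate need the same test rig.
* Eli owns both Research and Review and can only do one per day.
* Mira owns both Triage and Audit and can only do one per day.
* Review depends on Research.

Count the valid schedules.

44

Splitting on Research: it can be day 1 (31), day 2 (12), day 3 (1). Listing each branch's schedules as (Triage, Migrate, Audit, Review) by day number:
Research=day 1: (2,2,1,3) (2,2,1,4) (2,3,1,2) (2,3,1,3) (2,3,1,4) (2,4,1,2) (2,4,1,3) (2,4,1,4) (2,4,3,4) (3,2,1,2) (3,2,1,3) (3,2,1,4) (3,3,1,2) (3,3,1,4) (3,3,2,4) (3,4,1,2) (3,4,1,3) (3,4,1,4) (3,4,2,3) (3,4,2,4) (4,2,1,2) (4,2,1,3) (4,2,1,4) (4,3,1,2) (4,3,1,3) (4,3,1,4) (4,3,2,3) (4,3,2,4) (4,4,1,2) (4,4,1,3) (4,4,2,3) — 31.
Research=day 2: (3,3,1,4) (3,3,2,4) (3,4,1,3) (3,4,1,4) (3,4,2,3) (3,4,2,4) (4,3,1,3) (4,3,1,4) (4,3,2,3) (4,3,2,4) (4,4,1,3) (4,4,2,3) — 12.
Research=day 3: (4,2,1,4) — 1.
Summing: 31 + 12 + 1 = 44.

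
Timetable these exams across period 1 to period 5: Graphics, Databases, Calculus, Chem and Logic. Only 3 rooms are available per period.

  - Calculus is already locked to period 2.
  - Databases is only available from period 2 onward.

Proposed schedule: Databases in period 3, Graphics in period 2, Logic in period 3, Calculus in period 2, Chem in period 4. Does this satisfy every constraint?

Valid

Calculus is already locked to period 2 — holds.
Databases is only available from period 2 onward — holds.
Only 3 rooms are available per period — holds.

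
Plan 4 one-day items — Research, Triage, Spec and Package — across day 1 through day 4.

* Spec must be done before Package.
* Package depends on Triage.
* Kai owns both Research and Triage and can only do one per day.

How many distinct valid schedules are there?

42

Splitting on Research: it can be day 1 (8), day 2 (9), day 3 (11), day 4 (14). Listing each branch's schedules as (Triage, Spec, Package) by day number:
Research=day 1: (2,1,3) (2,1,4) (2,2,3) (2,2,4) (2,3,4) (3,1,4) (3,2,4) (3,3,4) — 8.
Research=day 2: (1,1,2) (1,1,3) (1,1,4) (1,2,3) (1,2,4) (1,3,4) (3,1,4) (3,2,4) (3,3,4) — 9.
Research=day 3: (1,1,2) (1,1,3) (1,1,4) (1,2,3) (1,2,4) (1,3,4) (2,1,3) (2,1,4) (2,2,3) (2,2,4) (2,3,4) — 11.
Research=day 4: (1,1,2) (1,1,3) (1,1,4) (1,2,3) (1,2,4) (1,3,4) (2,1,3) (2,1,4) (2,2,3) (2,2,4) (2,3,4) (3,1,4) (3,2,4) (3,3,4) — 14.
Summing: 8 + 9 + 11 + 14 = 42.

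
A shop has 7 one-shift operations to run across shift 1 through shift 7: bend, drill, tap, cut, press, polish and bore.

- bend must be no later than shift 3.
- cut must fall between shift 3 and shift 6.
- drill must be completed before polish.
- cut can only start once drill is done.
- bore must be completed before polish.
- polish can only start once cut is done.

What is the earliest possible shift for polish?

shift 4

Precedence pushes polish to at least shift 4.
polish at shift 4 is achievable: cut -> shift 3, press -> shift 1, drill -> shift 1, polish -> shift 4, bore -> shift 1, tap -> shift 1, bend -> shift 1.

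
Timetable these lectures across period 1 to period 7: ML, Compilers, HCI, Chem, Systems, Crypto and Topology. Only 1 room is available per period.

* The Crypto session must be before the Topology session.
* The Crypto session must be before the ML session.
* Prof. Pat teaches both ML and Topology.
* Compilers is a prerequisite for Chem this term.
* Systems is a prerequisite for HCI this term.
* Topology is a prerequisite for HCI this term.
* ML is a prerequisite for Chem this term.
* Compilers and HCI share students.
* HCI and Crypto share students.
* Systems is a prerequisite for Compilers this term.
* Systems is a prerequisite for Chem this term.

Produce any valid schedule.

Compilers=period 4; Topology=period 6; Crypto=period 2; Systems=period 1; HCI=period 7; Chem=period 5; ML=period 3

Checking: ML(period 3) before Chem(period 5); Compilers(period 4) before Chem(period 5); Crypto(period 2) before ML(period 3); Systems(period 1) before Compilers(period 4); Crypto(period 2) before Topology(period 6); Systems(period 1) before HCI(period 7); Topology(period 6) before HCI(period 7); Systems(period 1) before Chem(period 5); Compilers(period 4) != HCI(period 7); HCI(period 7) != Crypto(period 2); ML(period 3) != Topology(period 6); max 1 per period (cap 1).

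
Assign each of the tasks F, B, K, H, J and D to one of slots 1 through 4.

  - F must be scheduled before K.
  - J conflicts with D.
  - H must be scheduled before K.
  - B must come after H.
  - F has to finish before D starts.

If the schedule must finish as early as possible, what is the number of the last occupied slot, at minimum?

2

The precedence chain requires at least 2 distinct slots.
2 works (last occupied slot: 2): for example F=1; H=1; K=2; J=1; D=2; B=2.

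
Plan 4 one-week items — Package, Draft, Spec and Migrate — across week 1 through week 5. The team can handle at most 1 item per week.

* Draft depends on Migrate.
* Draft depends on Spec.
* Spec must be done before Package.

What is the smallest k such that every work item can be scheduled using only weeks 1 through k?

The precedence chain requires at least 2 distinct weeks.
With at most 1 per week and 4 work items, at least 4 weeks are needed.
4 works (last occupied week: week 4): for example Package=week 4, Migrate=week 2, Draft=week 3, Spec=week 1.

4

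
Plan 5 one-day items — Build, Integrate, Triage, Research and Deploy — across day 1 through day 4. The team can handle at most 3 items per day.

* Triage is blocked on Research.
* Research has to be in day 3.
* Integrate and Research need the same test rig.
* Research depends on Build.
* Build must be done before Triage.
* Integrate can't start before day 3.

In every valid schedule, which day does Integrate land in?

Integrate's window is day 3–day 4.
Research is fixed at day 3, and Integrate can't share a day with Research.
So Integrate must be day 4.

day 4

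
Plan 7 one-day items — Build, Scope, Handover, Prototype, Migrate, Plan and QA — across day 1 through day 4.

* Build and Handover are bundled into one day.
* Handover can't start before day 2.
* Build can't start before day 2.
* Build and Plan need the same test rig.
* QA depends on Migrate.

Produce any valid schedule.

Plan -> day 1; QA -> day 2; Scope -> day 1; Handover -> day 2; Migrate -> day 1; Build -> day 2; Prototype -> day 1

Checking: Migrate(day 1) before QA(day 2); Build(day 2) != Plan(day 1); Build = Handover = day 2; Handover=day 2 in [day 2,day 4]; Build=day 2 in [day 2,day 4].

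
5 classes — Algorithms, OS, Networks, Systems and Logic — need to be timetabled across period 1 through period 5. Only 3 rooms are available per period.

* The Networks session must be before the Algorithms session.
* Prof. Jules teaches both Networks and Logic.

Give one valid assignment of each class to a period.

Networks in period 1, OS in period 1, Systems in period 1, Logic in period 2, Algorithms in period 2

Checking: Networks(period 1) before Algorithms(period 2); Networks(period 1) != Logic(period 2); max 3 per period (cap 3).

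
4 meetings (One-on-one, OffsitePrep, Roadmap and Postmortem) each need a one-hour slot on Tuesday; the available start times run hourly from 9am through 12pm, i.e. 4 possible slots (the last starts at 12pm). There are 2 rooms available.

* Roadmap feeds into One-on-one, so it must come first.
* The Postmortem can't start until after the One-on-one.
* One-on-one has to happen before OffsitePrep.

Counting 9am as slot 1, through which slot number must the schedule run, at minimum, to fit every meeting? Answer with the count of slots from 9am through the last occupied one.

3 slots

The precedence chain requires at least 3 distinct slots.
With at most 2 per slot and 4 meetings, at least 2 slots are needed.
3 works (last occupied slot: 11am): for example One-on-one in 10am; Roadmap in 9am; Postmortem in 11am; OffsitePrep in 11am.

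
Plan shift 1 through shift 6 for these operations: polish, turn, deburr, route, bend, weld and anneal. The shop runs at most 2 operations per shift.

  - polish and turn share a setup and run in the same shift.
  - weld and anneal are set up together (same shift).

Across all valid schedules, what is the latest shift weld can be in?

weld at shift 6 is achievable: bend=shift 3, route=shift 2, deburr=shift 2, anneal=shift 6, turn=shift 1, weld=shift 6, polish=shift 1.

shift 6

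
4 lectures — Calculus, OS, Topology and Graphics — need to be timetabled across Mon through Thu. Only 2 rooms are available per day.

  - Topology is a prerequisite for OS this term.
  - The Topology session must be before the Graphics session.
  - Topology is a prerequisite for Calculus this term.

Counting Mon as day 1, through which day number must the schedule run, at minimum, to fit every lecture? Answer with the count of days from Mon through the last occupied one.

3

The precedence chain requires at least 2 distinct days.
With at most 2 per day and 4 lectures, at least 2 days are needed.
Could 2 days be enough, i.e. nothing placed later than Tue? No: OS must come after Topology (at Mon or later) → {Tue}; Topology must come before OS (at Tue or earlier) → {Mon}; Graphics must come after Topology (at Mon or later) → {Tue}; Calculus must come after Topology (at Mon or later) → {Tue}; that puts Calculus, OS and Graphics all in Tue — more than 2 per day.
So 2 days is not enough.
3 works (last occupied day: Wed): for example Calculus=Tue, Topology=Mon, OS=Tue, Graphics=Wed.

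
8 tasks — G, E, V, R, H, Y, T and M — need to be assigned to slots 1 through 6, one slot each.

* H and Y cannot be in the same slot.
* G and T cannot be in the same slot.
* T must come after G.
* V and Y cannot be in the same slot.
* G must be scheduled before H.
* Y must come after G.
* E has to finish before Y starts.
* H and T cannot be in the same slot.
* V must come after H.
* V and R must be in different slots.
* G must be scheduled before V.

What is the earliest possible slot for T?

Precedence pushes T to at least 2.
T at 2 is achievable: G in 1, T in 2, R in 1, M in 1, V in 4, Y in 2, E in 1, H in 3.

2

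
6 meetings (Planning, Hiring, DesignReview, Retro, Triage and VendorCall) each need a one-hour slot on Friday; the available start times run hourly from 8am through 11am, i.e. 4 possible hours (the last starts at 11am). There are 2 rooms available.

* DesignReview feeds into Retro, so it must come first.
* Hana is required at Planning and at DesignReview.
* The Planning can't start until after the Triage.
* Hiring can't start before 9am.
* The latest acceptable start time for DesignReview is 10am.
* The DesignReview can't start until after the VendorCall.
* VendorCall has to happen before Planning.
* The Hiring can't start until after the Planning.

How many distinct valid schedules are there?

Splitting on Planning: it can be 9am (2), 10am (4). Listing each branch's schedules as (Hiring, DesignReview, Retro, Triage, VendorCall):
Planning=9am: (10am,10am,11am,8am,8am) (11am,10am,11am,8am,8am) — 2.
Planning=10am: (11am,9am,10am,8am,8am) (11am,9am,10am,9am,8am) (11am,9am,11am,8am,8am) (11am,9am,11am,9am,8am) — 4.
Summing: 2 + 4 = 6.

6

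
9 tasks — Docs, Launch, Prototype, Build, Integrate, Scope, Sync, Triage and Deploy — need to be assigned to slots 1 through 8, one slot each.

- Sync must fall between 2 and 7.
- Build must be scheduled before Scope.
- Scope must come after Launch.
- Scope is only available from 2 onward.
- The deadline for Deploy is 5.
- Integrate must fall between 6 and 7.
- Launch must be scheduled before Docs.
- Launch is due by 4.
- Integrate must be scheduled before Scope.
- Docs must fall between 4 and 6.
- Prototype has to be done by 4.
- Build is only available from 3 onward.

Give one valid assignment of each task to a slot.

Docs -> 4, Integrate -> 6, Deploy -> 1, Sync -> 2, Build -> 3, Triage -> 1, Scope -> 7, Launch -> 1, Prototype -> 1

Checking: Launch(1) before Scope(7); Build(3) before Scope(7); Integrate(6) before Scope(7); Launch(1) before Docs(4); Launch=1 in [1,4]; Deploy=1 in [1,5]; Sync=2 in [2,7]; Scope=7 in [2,8]; Integrate=6 in [6,7]; Prototype=1 in [1,4]; Build=3 in [3,8]; Docs=4 in [4,6].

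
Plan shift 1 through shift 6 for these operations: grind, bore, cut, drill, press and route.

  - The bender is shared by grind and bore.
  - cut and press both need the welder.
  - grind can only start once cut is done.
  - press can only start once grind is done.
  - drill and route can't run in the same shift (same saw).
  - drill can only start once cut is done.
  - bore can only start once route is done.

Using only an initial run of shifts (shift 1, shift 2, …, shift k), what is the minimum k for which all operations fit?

3

The precedence chain requires at least 3 distinct shifts.
3 works (last occupied shift: shift 3): for example drill -> shift 2; bore -> shift 3; grind -> shift 2; cut -> shift 1; route -> shift 1; press -> shift 3.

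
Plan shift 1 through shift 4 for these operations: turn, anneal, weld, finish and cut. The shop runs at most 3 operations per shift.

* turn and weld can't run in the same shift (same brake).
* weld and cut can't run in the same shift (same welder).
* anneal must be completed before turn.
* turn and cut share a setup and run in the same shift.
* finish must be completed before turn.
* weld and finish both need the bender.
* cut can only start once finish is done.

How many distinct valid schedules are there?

Splitting on turn: it can be shift 2 (2), shift 3 (8), shift 4 (18). Listing each branch's schedules as (anneal, weld, finish, cut) by shift number:
turn=shift 2: (1,3,1,2) (1,4,1,2) — 2.
turn=shift 3: (1,1,2,3) (1,2,1,3) (1,4,1,3) (1,4,2,3) (2,1,2,3) (2,2,1,3) (2,4,1,3) (2,4,2,3) — 8.
turn=shift 4: (1,1,2,4) (1,1,3,4) (1,2,1,4) (1,2,3,4) (1,3,1,4) (1,3,2,4) (2,1,2,4) (2,1,3,4) (2,2,1,4) (2,2,3,4) (2,3,1,4) (2,3,2,4) (3,1,2,4) (3,1,3,4) (3,2,1,4) (3,2,3,4) (3,3,1,4) (3,3,2,4) — 18.
Summing: 2 + 8 + 18 = 28.

28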